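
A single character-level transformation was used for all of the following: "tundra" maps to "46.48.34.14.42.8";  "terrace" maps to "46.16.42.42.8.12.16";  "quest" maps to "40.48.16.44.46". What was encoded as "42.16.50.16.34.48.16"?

revenue

t(#20)→46 and u(#21)→48: differences scale by 2, so n = 2·pos + 6. With a=1..z=26, the number is 2·pos + 6.
Decoding 42.16.50.16.34.48.16: 42→(42−6)÷2=18=r, 16→(16−6)÷2=5=e, 50→(50−6)÷2=22=v, 16→(16−6)÷2=5=e, 34→(34−6)÷2=14=n, 48→(48−6)÷2=21=u, 16→(16−6)÷2=5=e.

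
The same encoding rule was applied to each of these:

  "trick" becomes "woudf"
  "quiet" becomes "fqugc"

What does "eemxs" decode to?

glass

The output letters match the input read backwards, each shifted +12: trick reversed is kcirt. Two steps: reverse the string, then apply a Caesar shift of +12.
Reversing it on eemxs: shift back: e−12=s, e−12=s, m−12=a, x−12=l, s−12=g → ssalg; then reverse → glass.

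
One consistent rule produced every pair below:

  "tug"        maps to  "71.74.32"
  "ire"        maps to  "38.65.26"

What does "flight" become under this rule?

t(#20)→71 and u(#21)→74: differences scale by 3, so n = 3·pos + 11. The formula is n = 3×(alphabet index, a=1) + 11.
On flight: f=6→29, l=12→47, i=9→38, g=7→32, h=8→35, t=20→71.

29.47.38.32.35.71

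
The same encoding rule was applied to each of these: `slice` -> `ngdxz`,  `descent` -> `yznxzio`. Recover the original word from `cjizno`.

honest

Compare letters: s→n is +21, l→g is +21, i→d is +21 — a constant shift. It's a constant shift of +21 (ROT21).
Reversing it on cjizno: c−21=h, j−21=o, i−21=n, z−21=e, n−21=s, o−21=t.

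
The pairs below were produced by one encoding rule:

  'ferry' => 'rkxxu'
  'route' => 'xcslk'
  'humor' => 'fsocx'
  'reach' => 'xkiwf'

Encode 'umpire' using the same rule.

This is an affine cipher: with a=0,…,z=25, each position x becomes (7x+8) mod 26.
For umpire: u(20)→7·20+8≡18=s; m(12)→7·12+8≡14=o; p(15)→7·15+8≡9=j; i(8)→7·8+8≡12=m; r(17)→7·17+8≡23=x; e(4)→7·4+8≡10=k (all mod 26).

sojmxk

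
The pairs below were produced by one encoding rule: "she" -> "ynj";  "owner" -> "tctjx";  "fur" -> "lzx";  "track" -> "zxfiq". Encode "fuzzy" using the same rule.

lzffe

The shift depends on letter class: consonant s→y is +6, but vowel e→j is +5. Vowels shift forward by 5 and consonants shift forward by 6.
On fuzzy: f(cons)+6=l, u(vowel)+5=z, z(cons)+6=f, z(cons)+6=f, y(cons)+6=e.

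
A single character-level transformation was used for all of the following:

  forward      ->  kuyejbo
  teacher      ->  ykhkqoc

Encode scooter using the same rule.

xivwcoc

In forward: f→k is +5, o→u is +6, r→y is +7, w→e is +8 — the shift increases by 1 each position. Each letter shifts forward by (position + 5), i.e. 5, 6, 7, … — the shift grows by one for each successive letter.
For scooter: s+5=x, c+6=i, o+7=v, o+8=w, t+9=c, e+10=o, r+11=c.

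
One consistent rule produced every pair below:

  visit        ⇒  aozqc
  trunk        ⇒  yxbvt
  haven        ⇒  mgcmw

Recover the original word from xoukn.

since

In visit: v→a is +5, i→o is +6, s→z is +7, i→q is +8 — the shift increases by 1 each position. Letter i (0-indexed) is shifted by i+5, so successive shifts are 5, 6, 7, ….
Reversing it on xoukn: x−5=s, o−6=i, u−7=n, k−8=c, n−9=e.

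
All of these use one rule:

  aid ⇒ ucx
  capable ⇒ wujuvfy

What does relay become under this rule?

Compare letters: a→u is +20, i→c is +20, d→x is +20 — a constant shift. Every letter moves 20 places later in the alphabet, wrapping around z→a.
On relay: r+20=l, e+20=y, l+20=f, a+20=u, y+20=s.

lyfus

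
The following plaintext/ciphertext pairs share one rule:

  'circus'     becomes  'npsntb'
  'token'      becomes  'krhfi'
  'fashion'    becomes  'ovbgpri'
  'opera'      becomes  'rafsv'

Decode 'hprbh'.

kiosk

This is an affine cipher: with a=0,…,z=25, each position x becomes (9x+21) mod 26.
Undoing it on hprbh: h(7)→3·(7−21)≡10=k; p(15)→3·(15−21)≡8=i; r(17)→3·(17−21)≡14=o; b(1)→3·(1−21)≡18=s; h(7)→3·(7−21)≡10=k (all mod 26).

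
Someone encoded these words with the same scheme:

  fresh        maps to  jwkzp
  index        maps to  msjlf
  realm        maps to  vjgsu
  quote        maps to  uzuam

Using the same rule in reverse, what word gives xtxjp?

torch

In fresh: f→j is +4, r→w is +5, e→k is +6, s→z is +7 — the shift increases by 1 each position. The shift increases by 1 at each position, starting from +4: 4, 5, 6, ….
Undoing it on xtxjp: x−4=t, t−5=o, x−6=r, j−7=c, p−8=h.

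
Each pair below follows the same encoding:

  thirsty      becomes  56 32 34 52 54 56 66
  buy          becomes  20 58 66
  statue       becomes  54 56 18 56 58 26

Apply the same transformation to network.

44 26 56 62 46 52 38

The formula is n = 2×(alphabet index, a=1) + 16.
On network: n=14→44, e=5→26, t=20→56, w=23→62, o=15→46, r=18→52, k=11→38.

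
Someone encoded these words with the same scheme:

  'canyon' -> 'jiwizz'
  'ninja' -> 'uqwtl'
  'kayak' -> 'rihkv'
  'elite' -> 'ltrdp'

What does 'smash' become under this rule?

In canyon: c→j is +7, a→i is +8, n→w is +9, y→i is +10 — the shift increases by 1 each position. Each letter shifts forward by (position + 7), i.e. 7, 8, 9, … — the shift grows by one for each successive letter.
For smash: s+7=z, m+8=u, a+9=j, s+10=c, h+11=s.

zujcs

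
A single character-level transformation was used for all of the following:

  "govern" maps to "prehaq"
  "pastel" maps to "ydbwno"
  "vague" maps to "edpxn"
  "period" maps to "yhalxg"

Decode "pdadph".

garage

Shifts by position in govern: pos 0: g→p (+9), pos 1: o→r (+3), pos 2: v→e (+9), pos 3: e→h (+3) — repeating every 2. It's a Vigenère-style cipher with numeric key [9,3]: position i shifts by key[i mod 2].
Decoding pdadph: p−9=g, d−3=a, a−9=r, d−3=a, p−9=g, h−3=e.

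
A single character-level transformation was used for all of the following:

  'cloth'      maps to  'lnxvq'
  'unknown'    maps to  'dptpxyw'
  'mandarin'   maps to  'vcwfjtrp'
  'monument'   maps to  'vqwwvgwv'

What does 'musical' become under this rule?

Shifts by position in cloth: pos 0: c→l (+9), pos 1: l→n (+2), pos 2: o→x (+9), pos 3: t→v (+2) — repeating every 2. A repeating key of period 2 is used — shifts +9, +2 over and over.
Applying it to musical: m+9=v, u+2=w, s+9=b, i+2=k, c+9=l, a+2=c, l+9=u.

vwbklcu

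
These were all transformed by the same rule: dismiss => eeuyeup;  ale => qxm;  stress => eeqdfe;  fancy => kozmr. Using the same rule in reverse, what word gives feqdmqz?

The output letters match the input read backwards, each shifted +12: dismiss reversed is ssimsid. Two steps: reverse the string, then apply a Caesar shift of +12.
Reversing it on feqdmqz: shift back: f−12=t, e−12=s, q−12=e, d−12=r, m−12=a, q−12=e, z−12=n → tseraen; then reverse → nearest.

nearest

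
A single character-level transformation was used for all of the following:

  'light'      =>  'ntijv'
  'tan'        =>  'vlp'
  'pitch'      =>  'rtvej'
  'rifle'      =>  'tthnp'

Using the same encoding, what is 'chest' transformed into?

ejpuv

The rule splits by letter class: vowels +11, consonants +2.
Applying it to chest: c(cons)+2=e, h(cons)+2=j, e(vowel)+11=p, s(cons)+2=u, t(cons)+2=v.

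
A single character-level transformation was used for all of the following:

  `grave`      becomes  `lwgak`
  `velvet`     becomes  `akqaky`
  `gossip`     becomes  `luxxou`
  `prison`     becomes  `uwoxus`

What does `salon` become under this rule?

The rule splits by letter class: vowels +6, consonants +5.
On salon: s(cons)+5=x, a(vowel)+6=g, l(cons)+5=q, o(vowel)+6=u, n(cons)+5=s.

xgqus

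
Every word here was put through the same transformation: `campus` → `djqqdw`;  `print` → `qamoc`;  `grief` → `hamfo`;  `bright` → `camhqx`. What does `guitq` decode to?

flesh

Shifts by position in campus: pos 0: c→d (+1), pos 1: a→j (+9), pos 2: m→q (+4), pos 3: p→q (+1), pos 4: u→d (+9), pos 5: s→w (+4) — repeating every 3. It's a Vigenère-style cipher with numeric key [1,9,4]: position i shifts by key[i mod 3].
Undoing it on guitq: g−1=f, u−9=l, i−4=e, t−1=s, q−9=h.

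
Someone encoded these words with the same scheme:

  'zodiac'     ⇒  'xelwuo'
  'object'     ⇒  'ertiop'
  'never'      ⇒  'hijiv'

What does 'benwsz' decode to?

Treating letters as 0–25, the rule is x ↦ 23x + 20 (mod 26).
Undoing it on benwsz: b(1)→17·(1−20)≡15=p; e(4)→17·(4−20)≡14=o; n(13)→17·(13−20)≡11=l; w(22)→17·(22−20)≡8=i; s(18)→17·(18−20)≡18=s; z(25)→17·(25−20)≡7=h (all mod 26).

polish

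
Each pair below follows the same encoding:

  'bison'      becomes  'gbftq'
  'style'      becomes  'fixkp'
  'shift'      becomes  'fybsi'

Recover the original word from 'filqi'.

Treating letters as 0–25, the rule is x ↦ 3x + 3 (mod 26).
Undoing it on filqi: f(5)→9·(5−3)≡18=s; i(8)→9·(8−3)≡19=t; l(11)→9·(11−3)≡20=u; q(16)→9·(16−3)≡13=n; i(8)→9·(8−3)≡19=t (all mod 26).

stunt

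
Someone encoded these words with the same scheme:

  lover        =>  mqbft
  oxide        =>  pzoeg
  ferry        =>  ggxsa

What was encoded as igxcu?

herbs

Shifts by position in lover: pos 0: l→m (+1), pos 1: o→q (+2), pos 2: v→b (+6), pos 3: e→f (+1), pos 4: r→t (+2) — repeating every 3. The shifts repeat in a cycle of length 3: positions 0,1,… shift by +1, +2, +6, then the pattern repeats.
Decoding igxcu: i−1=h, g−2=e, x−6=r, c−1=b, u−2=s.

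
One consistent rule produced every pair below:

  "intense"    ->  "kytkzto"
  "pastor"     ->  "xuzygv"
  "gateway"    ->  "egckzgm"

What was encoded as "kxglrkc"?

The output letters match the input read backwards, each shifted +6: intense reversed is esnetni. The word is reversed, then every letter is shifted forward by 6.
Decoding kxglrkc: shift back: k−6=e, x−6=r, g−6=a, l−6=f, r−6=l, k−6=e, c−6=w → eraflew; then reverse → welfare.

welfare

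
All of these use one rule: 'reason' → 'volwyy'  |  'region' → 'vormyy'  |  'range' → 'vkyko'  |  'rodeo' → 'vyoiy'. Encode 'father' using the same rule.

Shifts by position in reason: pos 0: r→v (+4), pos 1: e→o (+10), pos 2: a→l (+11), pos 3: s→w (+4), pos 4: o→y (+10), pos 5: n→y (+11) — repeating every 3. A repeating key of period 3 is used — shifts +4, +10, +11 over and over.
Applying it to father: f+4=j, a+10=k, t+11=e, h+4=l, e+10=o, r+11=c.

jkeloc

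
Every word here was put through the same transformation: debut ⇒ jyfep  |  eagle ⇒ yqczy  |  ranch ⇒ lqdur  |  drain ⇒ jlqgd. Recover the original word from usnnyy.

d(3)→j(9) and e(4)→y(24) fit y≡15x+16 (mod 26); the inverse of 15 mod 26 is 7. Treating letters as 0–25, the rule is x ↦ 15x + 16 (mod 26).
Undoing it on usnnyy: u(20)→7·(20−16)≡2=c; s(18)→7·(18−16)≡14=o; n(13)→7·(13−16)≡5=f; n(13)→7·(13−16)≡5=f; y(24)→7·(24−16)≡4=e; y(24)→7·(24−16)≡4=e (all mod 26).

coffee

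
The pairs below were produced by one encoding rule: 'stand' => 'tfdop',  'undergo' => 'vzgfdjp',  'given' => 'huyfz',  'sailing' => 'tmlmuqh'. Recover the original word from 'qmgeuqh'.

Shifts by position in stand: pos 0: s→t (+1), pos 1: t→f (+12), pos 2: a→d (+3), pos 3: n→o (+1), pos 4: d→p (+12) — repeating every 3. The shifts repeat in a cycle of length 3: positions 0,1,… shift by +1, +12, +3, then the pattern repeats.
Decoding qmgeuqh: q−1=p, m−12=a, g−3=d, e−1=d, u−12=i, q−3=n, h−1=g.

padding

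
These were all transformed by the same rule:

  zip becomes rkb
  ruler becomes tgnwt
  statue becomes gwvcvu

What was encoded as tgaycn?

lawyer

Read the word backwards and shift each letter +2.
Decoding tgaycn: shift back: t−2=r, g−2=e, a−2=y, y−2=w, c−2=a, n−2=l → reywal; then reverse → lawyer.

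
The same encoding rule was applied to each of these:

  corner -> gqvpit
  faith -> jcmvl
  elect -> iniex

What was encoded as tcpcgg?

Shifts by position in corner: pos 0: c→g (+4), pos 1: o→q (+2), pos 2: r→v (+4), pos 3: n→p (+2) — repeating every 2. It's a Vigenère-style cipher with numeric key [4,2]: position i shifts by key[i mod 2].
Reversing it on tcpcgg: t−4=p, c−2=a, p−4=l, c−2=a, g−4=c, g−2=e.

palace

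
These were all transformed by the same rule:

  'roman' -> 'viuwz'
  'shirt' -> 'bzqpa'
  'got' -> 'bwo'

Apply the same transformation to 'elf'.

The output letters match the input read backwards, each shifted +8: roman reversed is namor. Read the word backwards and shift each letter +8.
On elf: reverse → fle; then shift: f+8=n, l+8=t, e+8=m.

ntm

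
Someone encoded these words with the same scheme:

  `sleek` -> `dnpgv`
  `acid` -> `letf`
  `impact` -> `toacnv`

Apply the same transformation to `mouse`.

xqfup

Shifts by position in sleek: pos 0: s→d (+11), pos 1: l→n (+2), pos 2: e→p (+11), pos 3: e→g (+2) — repeating every 2. The shifts repeat in a cycle of length 2: positions 0,1,… shift by +11, +2, then the pattern repeats.
On mouse: m+11=x, o+2=q, u+11=f, s+2=u, e+11=p.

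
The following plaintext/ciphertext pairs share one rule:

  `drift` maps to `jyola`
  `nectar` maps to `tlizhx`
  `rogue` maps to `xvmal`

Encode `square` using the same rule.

Shifts by position in drift: pos 0: d→j (+6), pos 1: r→y (+7), pos 2: i→o (+6), pos 3: f→l (+6), pos 4: t→a (+7) — repeating every 3. A repeating key of period 3 is used — shifts +6, +7, +6 over and over.
On square: s+6=y, q+7=x, u+6=a, a+6=g, r+7=y, e+6=k.

yxagyk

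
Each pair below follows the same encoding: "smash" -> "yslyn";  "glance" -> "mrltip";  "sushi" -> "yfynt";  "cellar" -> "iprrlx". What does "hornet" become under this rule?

nzxtpz

The shift depends on letter class: consonant s→y is +6, but vowel a→l is +11. Vowels shift forward by 11 and consonants shift forward by 6.
On hornet: h(cons)+6=n, o(vowel)+11=z, r(cons)+6=x, n(cons)+6=t, e(vowel)+11=p, t(cons)+6=z.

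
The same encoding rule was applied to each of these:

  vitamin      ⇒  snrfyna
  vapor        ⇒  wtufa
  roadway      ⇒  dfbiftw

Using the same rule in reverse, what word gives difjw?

ready

The output letters match the input read backwards, each shifted +5: vitamin reversed is nimativ. Two steps: reverse the string, then apply a Caesar shift of +5.
Decoding difjw: shift back: d−5=y, i−5=d, f−5=a, j−5=e, w−5=r → ydaer; then reverse → ready.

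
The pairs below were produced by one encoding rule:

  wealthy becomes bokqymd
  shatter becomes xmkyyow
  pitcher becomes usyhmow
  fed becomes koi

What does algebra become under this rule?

Two shifts are in play — +10 for a/e/i/o/u, +5 for every other letter.
For algebra: a(vowel)+10=k, l(cons)+5=q, g(cons)+5=l, e(vowel)+10=o, b(cons)+5=g, r(cons)+5=w, a(vowel)+10=k.

kqlogwk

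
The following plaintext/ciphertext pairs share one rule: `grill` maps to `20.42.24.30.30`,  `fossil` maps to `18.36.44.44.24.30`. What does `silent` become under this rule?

44.24.30.16.34.46

g(#7)→20 and r(#18)→42: differences scale by 2, so n = 2·pos + 6. The formula is n = 2×(alphabet index, a=1) + 6.
On silent: s=19→44, i=9→24, l=12→30, e=5→16, n=14→34, t=20→46.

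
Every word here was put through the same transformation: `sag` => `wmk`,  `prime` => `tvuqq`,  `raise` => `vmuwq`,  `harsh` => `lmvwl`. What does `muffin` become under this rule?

qgjjur

The shift depends on letter class: consonant s→w is +4, but vowel a→m is +12. Two shifts are in play — +12 for a/e/i/o/u, +4 for every other letter.
For muffin: m(cons)+4=q, u(vowel)+12=g, f(cons)+4=j, f(cons)+4=j, i(vowel)+12=u, n(cons)+4=r.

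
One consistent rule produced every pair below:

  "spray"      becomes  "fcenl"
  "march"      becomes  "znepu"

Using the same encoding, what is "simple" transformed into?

fvzcyr

Compare letters: s→f is +13, p→c is +13, r→e is +13 — a constant shift. It's a constant shift of +13 (ROT13).
On simple: s+13=f, i+13=v, m+13=z, p+13=c, l+13=y, e+13=r.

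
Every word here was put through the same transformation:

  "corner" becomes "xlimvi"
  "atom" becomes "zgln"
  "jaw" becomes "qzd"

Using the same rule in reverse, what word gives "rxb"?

icy

Each pair mirrors across the alphabet (c↔x, o↔l, r↔i): positions sum to 25. Letters are reflected about the middle of the alphabet (position → 25−position): Atbash.
Reversing it on rxb: r↔i, x↔c, b↔y.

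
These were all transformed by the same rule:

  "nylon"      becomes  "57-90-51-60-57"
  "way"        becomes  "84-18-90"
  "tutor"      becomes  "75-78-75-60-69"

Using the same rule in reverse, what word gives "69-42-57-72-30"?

rinse

n(#14)→57 and y(#25)→90: differences scale by 3, so n = 3·pos + 15. With a=1..z=26, the number is 3·pos + 15.
Reversing it on 69-42-57-72-30: 69→(69−15)÷3=18=r, 42→(42−15)÷3=9=i, 57→(57−15)÷3=14=n, 72→(72−15)÷3=19=s, 30→(30−15)÷3=5=e.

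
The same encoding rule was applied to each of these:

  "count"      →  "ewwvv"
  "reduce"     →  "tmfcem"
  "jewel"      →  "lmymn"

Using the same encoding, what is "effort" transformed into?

It's a Vigenère-style cipher with numeric key [2,8]: position i shifts by key[i mod 2].
For effort: e+2=g, f+8=n, f+2=h, o+8=w, r+2=t, t+8=b.

gnhwtb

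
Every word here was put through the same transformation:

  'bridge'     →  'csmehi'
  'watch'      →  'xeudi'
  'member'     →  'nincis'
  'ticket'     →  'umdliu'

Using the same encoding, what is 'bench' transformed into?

ciodi

The shift depends on letter class: consonant b→c is +1, but vowel i→m is +4. Vowels shift forward by 4 and consonants shift forward by 1.
On bench: b(cons)+1=c, e(vowel)+4=i, n(cons)+1=o, c(cons)+1=d, h(cons)+1=i.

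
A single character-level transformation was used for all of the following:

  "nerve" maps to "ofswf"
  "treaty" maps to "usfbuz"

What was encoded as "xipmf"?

whole

Compare letters: n→o is +1, e→f is +1, r→s is +1 — a constant shift. Each letter is shifted forward by 1 in the alphabet (a Caesar shift of +1).
Reversing it on xipmf: x−1=w, i−1=h, p−1=o, m−1=l, f−1=e.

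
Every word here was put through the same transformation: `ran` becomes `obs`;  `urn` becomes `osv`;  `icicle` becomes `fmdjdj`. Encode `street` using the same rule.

The output letters match the input read backwards, each shifted +1: ran reversed is nar. The word is reversed, then every letter is shifted forward by 1.
Applying it to street: reverse → teerts; then shift: t+1=u, e+1=f, e+1=f, r+1=s, t+1=u, s+1=t.

uffsut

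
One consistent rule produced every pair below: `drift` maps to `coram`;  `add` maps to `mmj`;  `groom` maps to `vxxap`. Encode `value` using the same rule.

nduje

Two steps: reverse the string, then apply a Caesar shift of +9.
For value: reverse → eulav; then shift: e+9=n, u+9=d, l+9=u, a+9=j, v+9=e.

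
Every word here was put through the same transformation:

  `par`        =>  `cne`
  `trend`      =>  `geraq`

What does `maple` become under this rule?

Compare letters: p→c is +13, a→n is +13, r→e is +13 — a constant shift. It's a constant shift of +13 (ROT13).
Applying it to maple: m+13=z, a+13=n, p+13=c, l+13=y, e+13=r.

zncyr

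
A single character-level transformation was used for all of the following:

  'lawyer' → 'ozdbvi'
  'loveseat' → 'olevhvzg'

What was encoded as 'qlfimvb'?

journey

Each pair mirrors across the alphabet (l↔o, a↔z, w↔d): positions sum to 25. Letters are reflected about the middle of the alphabet (position → 25−position): Atbash.
Decoding qlfimvb: q↔j, l↔o, f↔u, i↔r, m↔n, v↔e, b↔y.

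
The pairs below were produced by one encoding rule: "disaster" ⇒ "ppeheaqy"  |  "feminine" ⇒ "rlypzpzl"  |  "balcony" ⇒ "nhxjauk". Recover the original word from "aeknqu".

oxygen

It's a Vigenère-style cipher with numeric key [12,7]: position i shifts by key[i mod 2].
Undoing it on aeknqu: a−12=o, e−7=x, k−12=y, n−7=g, q−12=e, u−7=n.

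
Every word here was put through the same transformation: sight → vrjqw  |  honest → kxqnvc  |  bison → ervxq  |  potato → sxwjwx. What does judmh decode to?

glade

Shifts by position in sight: pos 0: s→v (+3), pos 1: i→r (+9), pos 2: g→j (+3), pos 3: h→q (+9) — repeating every 2. A repeating key of period 2 is used — shifts +3, +9 over and over.
Decoding judmh: j−3=g, u−9=l, d−3=a, m−9=d, h−3=e.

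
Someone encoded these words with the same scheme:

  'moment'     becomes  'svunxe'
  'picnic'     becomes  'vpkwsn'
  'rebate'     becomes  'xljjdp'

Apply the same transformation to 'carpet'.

ihzyoe

Letter i (0-indexed) is shifted by i+6, so successive shifts are 6, 7, 8, ….
For carpet: c+6=i, a+7=h, r+8=z, p+9=y, e+10=o, t+11=e.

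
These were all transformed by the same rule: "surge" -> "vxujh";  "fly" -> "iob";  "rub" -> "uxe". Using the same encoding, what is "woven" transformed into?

Compare letters: s→v is +3, u→x is +3, r→u is +3 — a constant shift. Every letter moves 3 places later in the alphabet, wrapping around z→a.
On woven: w+3=z, o+3=r, v+3=y, e+3=h, n+3=q.

zryhq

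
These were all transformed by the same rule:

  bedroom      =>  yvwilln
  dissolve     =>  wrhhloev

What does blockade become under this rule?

This is the alphabet-reversal cipher (Atbash): a becomes z, b becomes y, etc.
For blockade: b↔y, l↔o, o↔l, c↔x, k↔p, a↔z, d↔w, e↔v.

yolxpzwv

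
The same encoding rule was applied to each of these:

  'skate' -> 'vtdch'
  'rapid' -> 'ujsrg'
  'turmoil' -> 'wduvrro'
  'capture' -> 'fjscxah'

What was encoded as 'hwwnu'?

enter

Shifts by position in skate: pos 0: s→v (+3), pos 1: k→t (+9), pos 2: a→d (+3), pos 3: t→c (+9) — repeating every 2. It's a Vigenère-style cipher with numeric key [3,9]: position i shifts by key[i mod 2].
Reversing it on hwwnu: h−3=e, w−9=n, w−3=t, n−9=e, u−3=r.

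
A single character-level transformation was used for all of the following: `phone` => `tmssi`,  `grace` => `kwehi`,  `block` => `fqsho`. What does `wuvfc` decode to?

spray

Shifts by position in phone: pos 0: p→t (+4), pos 1: h→m (+5), pos 2: o→s (+4), pos 3: n→s (+5) — repeating every 2. It's a Vigenère-style cipher with numeric key [4,5]: position i shifts by key[i mod 2].
Decoding wuvfc: w−4=s, u−5=p, v−4=r, f−5=a, c−4=y.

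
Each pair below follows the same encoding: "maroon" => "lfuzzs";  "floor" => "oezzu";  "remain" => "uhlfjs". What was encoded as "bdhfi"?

m(12)→l(11) and a(0)→f(5) fit y≡7x+5 (mod 26); the inverse of 7 mod 26 is 15. Treating letters as 0–25, the rule is x ↦ 7x + 5 (mod 26).
Undoing it on bdhfi: b(1)→15·(1−5)≡18=s; d(3)→15·(3−5)≡22=w; h(7)→15·(7−5)≡4=e; f(5)→15·(5−5)≡0=a; i(8)→15·(8−5)≡19=t (all mod 26).

sweat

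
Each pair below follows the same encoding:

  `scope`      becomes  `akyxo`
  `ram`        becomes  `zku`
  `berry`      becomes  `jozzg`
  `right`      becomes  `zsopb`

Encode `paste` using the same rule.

xkabo

The shift depends on letter class: consonant s→a is +8, but vowel o→y is +10. Vowels shift forward by 10 and consonants shift forward by 8.
Applying it to paste: p(cons)+8=x, a(vowel)+10=k, s(cons)+8=a, t(cons)+8=b, e(vowel)+10=o.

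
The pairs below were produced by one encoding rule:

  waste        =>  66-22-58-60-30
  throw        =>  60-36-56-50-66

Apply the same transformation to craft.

w(#23)→66 and a(#1)→22: differences scale by 2, so n = 2·pos + 20. Each letter becomes 2×(its alphabet position, a=1..z=26) + 20.
Applying it to craft: c=3→26, r=18→56, a=1→22, f=6→32, t=20→60.

26-56-22-32-60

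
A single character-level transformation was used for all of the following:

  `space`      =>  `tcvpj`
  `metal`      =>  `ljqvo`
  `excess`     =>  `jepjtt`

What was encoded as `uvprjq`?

Treating letters as 0–25, the rule is x ↦ 23x + 21 (mod 26).
Decoding uvprjq: u(20)→17·(20−21)≡9=j; v(21)→17·(21−21)≡0=a; p(15)→17·(15−21)≡2=c; r(17)→17·(17−21)≡10=k; j(9)→17·(9−21)≡4=e; q(16)→17·(16−21)≡19=t (all mod 26).

jacket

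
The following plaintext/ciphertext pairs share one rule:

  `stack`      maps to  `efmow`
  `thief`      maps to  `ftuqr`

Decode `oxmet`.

clash

Compare letters: s→e is +12, t→f is +12, a→m is +12 — a constant shift. Each letter is shifted forward by 12 in the alphabet (a Caesar shift of +12).
Undoing it on oxmet: o−12=c, x−12=l, m−12=a, e−12=s, t−12=h.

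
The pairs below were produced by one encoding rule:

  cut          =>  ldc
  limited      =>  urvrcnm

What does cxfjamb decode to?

towards

Compare letters: c→l is +9, u→d is +9, t→c is +9 — a constant shift. Every letter moves 9 places later in the alphabet, wrapping around z→a.
Reversing it on cxfjamb: c−9=t, x−9=o, f−9=w, j−9=a, a−9=r, m−9=d, b−9=s.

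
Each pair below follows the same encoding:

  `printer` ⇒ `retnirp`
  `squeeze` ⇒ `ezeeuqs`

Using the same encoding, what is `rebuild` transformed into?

dliuber

The output letters match the input read backwards: printer reversed is retnirp. The word is simply reversed.
On rebuild: reverse → dliuber.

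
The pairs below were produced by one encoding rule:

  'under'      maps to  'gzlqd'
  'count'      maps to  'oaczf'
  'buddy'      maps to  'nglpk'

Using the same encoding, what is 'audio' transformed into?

Shifts by position in under: pos 0: u→g (+12), pos 1: n→z (+12), pos 2: d→l (+8), pos 3: e→q (+12), pos 4: r→d (+12) — repeating every 3. The shifts repeat in a cycle of length 3: positions 0,1,… shift by +12, +12, +8, then the pattern repeats.
On audio: a+12=m, u+12=g, d+8=l, i+12=u, o+12=a.

mglua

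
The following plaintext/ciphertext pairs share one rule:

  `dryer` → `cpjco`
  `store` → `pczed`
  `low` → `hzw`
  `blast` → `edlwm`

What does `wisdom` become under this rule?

Read the word backwards and shift each letter +11.
For wisdom: reverse → modsiw; then shift: m+11=x, o+11=z, d+11=o, s+11=d, i+11=t, w+11=h.

xzodth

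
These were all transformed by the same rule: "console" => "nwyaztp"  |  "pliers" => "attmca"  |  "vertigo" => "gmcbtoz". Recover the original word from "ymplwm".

It's a Vigenère-style cipher with numeric key [11,8]: position i shifts by key[i mod 2].
Reversing it on ymplwm: y−11=n, m−8=e, p−11=e, l−8=d, w−11=l, m−8=e.

needle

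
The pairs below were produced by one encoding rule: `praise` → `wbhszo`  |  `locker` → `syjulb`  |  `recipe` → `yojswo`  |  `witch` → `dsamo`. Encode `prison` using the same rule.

wbpcvx

Shifts by position in praise: pos 0: p→w (+7), pos 1: r→b (+10), pos 2: a→h (+7), pos 3: i→s (+10) — repeating every 2. It's a Vigenère-style cipher with numeric key [7,10]: position i shifts by key[i mod 2].
On prison: p+7=w, r+10=b, i+7=p, s+10=c, o+7=v, n+10=x.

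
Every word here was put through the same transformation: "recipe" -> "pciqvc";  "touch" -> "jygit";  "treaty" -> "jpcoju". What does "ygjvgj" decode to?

r(17)→p(15) and e(4)→c(2) fit y≡23x+14 (mod 26); the inverse of 23 mod 26 is 17. Treating letters as 0–25, the rule is x ↦ 23x + 14 (mod 26).
Undoing it on ygjvgj: y(24)→17·(24−14)≡14=o; g(6)→17·(6−14)≡20=u; j(9)→17·(9−14)≡19=t; v(21)→17·(21−14)≡15=p; g(6)→17·(6−14)≡20=u; j(9)→17·(9−14)≡19=t (all mod 26).

output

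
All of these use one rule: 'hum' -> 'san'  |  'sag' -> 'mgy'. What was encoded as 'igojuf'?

The output letters match the input read backwards, each shifted +6: hum reversed is muh. Two steps: reverse the string, then apply a Caesar shift of +6.
Decoding igojuf: shift back: i−6=c, g−6=a, o−6=i, j−6=d, u−6=o, f−6=z → caidoz; then reverse → zodiac.

zodiac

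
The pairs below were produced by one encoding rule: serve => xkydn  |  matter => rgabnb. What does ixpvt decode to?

In serve: s→x is +5, e→k is +6, r→y is +7, v→d is +8 — the shift increases by 1 each position. Each letter shifts forward by (position + 5), i.e. 5, 6, 7, … — the shift grows by one for each successive letter.
Decoding ixpvt: i−5=d, x−6=r, p−7=i, v−8=n, t−9=k.

drink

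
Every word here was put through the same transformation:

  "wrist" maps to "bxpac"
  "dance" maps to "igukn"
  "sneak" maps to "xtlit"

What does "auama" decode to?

voter

In wrist: w→b is +5, r→x is +6, i→p is +7, s→a is +8 — the shift increases by 1 each position. Letter i (0-indexed) is shifted by i+5, so successive shifts are 5, 6, 7, ….
Decoding auama: a−5=v, u−6=o, a−7=t, m−8=e, a−9=r.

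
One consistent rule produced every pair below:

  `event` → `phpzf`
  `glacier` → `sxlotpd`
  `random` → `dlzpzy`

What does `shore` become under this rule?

etzdp

The shift depends on letter class: consonant v→h is +12, but vowel e→p is +11. Vowels shift forward by 11 and consonants shift forward by 12.
On shore: s(cons)+12=e, h(cons)+12=t, o(vowel)+11=z, r(cons)+12=d, e(vowel)+11=p.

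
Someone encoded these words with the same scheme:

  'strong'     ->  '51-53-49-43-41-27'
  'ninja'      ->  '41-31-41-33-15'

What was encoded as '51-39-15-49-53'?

smart

Each letter becomes 2×(its alphabet position, a=1..z=26) + 13.
Decoding 51-39-15-49-53: 51→(51−13)÷2=19=s, 39→(39−13)÷2=13=m, 15→(15−13)÷2=1=a, 49→(49−13)÷2=18=r, 53→(53−13)÷2=20=t.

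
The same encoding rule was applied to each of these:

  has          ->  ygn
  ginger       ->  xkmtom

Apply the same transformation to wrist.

The output letters match the input read backwards, each shifted +6: has reversed is sah. The word is reversed, then every letter is shifted forward by 6.
Applying it to wrist: reverse → tsirw; then shift: t+6=z, s+6=y, i+6=o, r+6=x, w+6=c.

zyoxc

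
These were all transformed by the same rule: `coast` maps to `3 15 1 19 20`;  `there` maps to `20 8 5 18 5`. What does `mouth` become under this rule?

13 15 21 20 8

Each letter is replaced by its alphabet position (a=1, b=2, …, z=26).
On mouth: m=13→13, o=15→15, u=21→21, t=20→20, h=8→8.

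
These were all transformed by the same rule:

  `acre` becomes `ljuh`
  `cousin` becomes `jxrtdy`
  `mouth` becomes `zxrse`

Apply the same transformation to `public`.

a(0)→l(11) and c(2)→j(9) fit y≡25x+11 (mod 26); the inverse of 25 mod 26 is 25. This is an affine cipher: with a=0,…,z=25, each position x becomes (25x+11) mod 26.
On public: p(15)→25·15+11≡22=w; u(20)→25·20+11≡17=r; b(1)→25·1+11≡10=k; l(11)→25·11+11≡0=a; i(8)→25·8+11≡3=d; c(2)→25·2+11≡9=j (all mod 26).

wrkadj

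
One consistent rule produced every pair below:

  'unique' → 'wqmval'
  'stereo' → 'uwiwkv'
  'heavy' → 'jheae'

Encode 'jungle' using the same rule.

In unique: u→w is +2, n→q is +3, i→m is +4, q→v is +5 — the shift increases by 1 each position. Letter i (0-indexed) is shifted by i+2, so successive shifts are 2, 3, 4, ….
For jungle: j+2=l, u+3=x, n+4=r, g+5=l, l+6=r, e+7=l.

lxrlrl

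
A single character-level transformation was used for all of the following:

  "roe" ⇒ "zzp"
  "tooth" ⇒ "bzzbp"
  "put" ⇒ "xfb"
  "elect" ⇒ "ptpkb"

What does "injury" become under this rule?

The shift depends on letter class: consonant r→z is +8, but vowel o→z is +11. Two shifts are in play — +11 for a/e/i/o/u, +8 for every other letter.
Applying it to injury: i(vowel)+11=t, n(cons)+8=v, j(cons)+8=r, u(vowel)+11=f, r(cons)+8=z, y(cons)+8=g.

tvrfzg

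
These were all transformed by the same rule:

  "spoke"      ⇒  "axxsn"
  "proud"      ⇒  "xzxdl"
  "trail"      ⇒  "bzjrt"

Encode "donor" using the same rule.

lxvxz

The shift depends on letter class: consonant s→a is +8, but vowel o→x is +9. Two shifts are in play — +9 for a/e/i/o/u, +8 for every other letter.
Applying it to donor: d(cons)+8=l, o(vowel)+9=x, n(cons)+8=v, o(vowel)+9=x, r(cons)+8=z.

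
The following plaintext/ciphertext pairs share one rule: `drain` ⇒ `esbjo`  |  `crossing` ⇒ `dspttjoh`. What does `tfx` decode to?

sew

Compare letters: d→e is +1, r→s is +1, a→b is +1 — a constant shift. Each letter is shifted forward by 1 in the alphabet (a Caesar shift of +1).
Undoing it on tfx: t−1=s, f−1=e, x−1=w.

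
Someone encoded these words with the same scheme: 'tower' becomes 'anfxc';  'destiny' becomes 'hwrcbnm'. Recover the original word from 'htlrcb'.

sticky

Read the word backwards and shift each letter +9.
Reversing it on htlrcb: shift back: h−9=y, t−9=k, l−9=c, r−9=i, c−9=t, b−9=s → ykcits; then reverse → sticky.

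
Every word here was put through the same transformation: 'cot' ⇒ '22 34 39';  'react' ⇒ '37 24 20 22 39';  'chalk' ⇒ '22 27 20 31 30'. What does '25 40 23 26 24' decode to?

fudge

Each letter is replaced by its alphabet position (a=1..z=26) + 19.
Reversing it on 25 40 23 26 24: 25→(25−19)÷1=6=f, 40→(40−19)÷1=21=u, 23→(23−19)÷1=4=d, 26→(26−19)÷1=7=g, 24→(24−19)÷1=5=e.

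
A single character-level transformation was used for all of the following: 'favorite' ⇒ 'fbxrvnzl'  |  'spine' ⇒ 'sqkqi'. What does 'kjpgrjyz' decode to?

kindness

Letter i (0-indexed) is shifted by i+0, so successive shifts are 0, 1, 2, ….
Reversing it on kjpgrjyz: k−0=k, j−1=i, p−2=n, g−3=d, r−4=n, j−5=e, y−6=s, z−7=s.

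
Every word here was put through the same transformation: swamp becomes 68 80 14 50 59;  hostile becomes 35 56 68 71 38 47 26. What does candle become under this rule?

20 14 53 23 47 26

s(#19)→68 and w(#23)→80: differences scale by 3, so n = 3·pos + 11. With a=1..z=26, the number is 3·pos + 11.
On candle: c=3→20, a=1→14, n=14→53, d=4→23, l=12→47, e=5→26.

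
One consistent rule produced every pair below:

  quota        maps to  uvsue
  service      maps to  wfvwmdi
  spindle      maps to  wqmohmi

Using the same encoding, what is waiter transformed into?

Shifts by position in quota: pos 0: q→u (+4), pos 1: u→v (+1), pos 2: o→s (+4), pos 3: t→u (+1) — repeating every 2. A repeating key of period 2 is used — shifts +4, +1 over and over.
For waiter: w+4=a, a+1=b, i+4=m, t+1=u, e+4=i, r+1=s.

abmuis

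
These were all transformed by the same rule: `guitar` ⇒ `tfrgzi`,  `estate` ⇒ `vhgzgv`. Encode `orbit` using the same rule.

liyrg

Each pair mirrors across the alphabet (g↔t, u↔f, i↔r): positions sum to 25. Letters are reflected about the middle of the alphabet (position → 25−position): Atbash.
On orbit: o↔l, r↔i, b↔y, i↔r, t↔g.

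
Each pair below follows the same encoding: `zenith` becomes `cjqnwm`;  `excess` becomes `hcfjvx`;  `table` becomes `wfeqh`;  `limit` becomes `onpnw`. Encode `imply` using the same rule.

Shifts by position in zenith: pos 0: z→c (+3), pos 1: e→j (+5), pos 2: n→q (+3), pos 3: i→n (+5) — repeating every 2. The shifts repeat in a cycle of length 2: positions 0,1,… shift by +3, +5, then the pattern repeats.
For imply: i+3=l, m+5=r, p+3=s, l+5=q, y+3=b.

lrsqb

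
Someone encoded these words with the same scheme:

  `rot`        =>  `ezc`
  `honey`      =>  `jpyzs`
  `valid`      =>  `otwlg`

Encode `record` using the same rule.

The output letters match the input read backwards, each shifted +11: rot reversed is tor. Two steps: reverse the string, then apply a Caesar shift of +11.
On record: reverse → drocer; then shift: d+11=o, r+11=c, o+11=z, c+11=n, e+11=p, r+11=c.

ocznpc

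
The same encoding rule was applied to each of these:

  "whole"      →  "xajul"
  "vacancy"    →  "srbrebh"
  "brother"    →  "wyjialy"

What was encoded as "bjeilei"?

w(22)→x(23) and h(7)→a(0) fit y≡5x+17 (mod 26); the inverse of 5 mod 26 is 21. Treating letters as 0–25, the rule is x ↦ 5x + 17 (mod 26).
Decoding bjeilei: b(1)→21·(1−17)≡2=c; j(9)→21·(9−17)≡14=o; e(4)→21·(4−17)≡13=n; i(8)→21·(8−17)≡19=t; l(11)→21·(11−17)≡4=e; e(4)→21·(4−17)≡13=n; i(8)→21·(8−17)≡19=t (all mod 26).

content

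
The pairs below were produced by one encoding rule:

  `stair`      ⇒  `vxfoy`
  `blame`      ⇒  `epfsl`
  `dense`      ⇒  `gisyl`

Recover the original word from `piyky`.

In stair: s→v is +3, t→x is +4, a→f is +5, i→o is +6 — the shift increases by 1 each position. Each letter shifts forward by (position + 3), i.e. 3, 4, 5, … — the shift grows by one for each successive letter.
Decoding piyky: p−3=m, i−4=e, y−5=t, k−6=e, y−7=r.

meter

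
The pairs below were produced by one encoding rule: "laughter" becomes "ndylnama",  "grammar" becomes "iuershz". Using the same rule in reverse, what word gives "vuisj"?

In laughter: l→n is +2, a→d is +3, u→y is +4, g→l is +5 — the shift increases by 1 each position. Each letter shifts forward by (position + 2), i.e. 2, 3, 4, … — the shift grows by one for each successive letter.
Undoing it on vuisj: v−2=t, u−3=r, i−4=e, s−5=n, j−6=d.

trend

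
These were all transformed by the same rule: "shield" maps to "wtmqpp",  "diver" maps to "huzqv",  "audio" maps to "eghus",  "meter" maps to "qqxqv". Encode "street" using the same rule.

Shifts by position in shield: pos 0: s→w (+4), pos 1: h→t (+12), pos 2: i→m (+4), pos 3: e→q (+12) — repeating every 2. It's a Vigenère-style cipher with numeric key [4,12]: position i shifts by key[i mod 2].
Applying it to street: s+4=w, t+12=f, r+4=v, e+12=q, e+4=i, t+12=f.

wfvqif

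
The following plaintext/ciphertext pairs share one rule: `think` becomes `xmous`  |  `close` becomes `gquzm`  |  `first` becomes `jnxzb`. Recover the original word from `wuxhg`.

Letter i (0-indexed) is shifted by i+4, so successive shifts are 4, 5, 6, ….
Undoing it on wuxhg: w−4=s, u−5=p, x−6=r, h−7=a, g−8=y.

spray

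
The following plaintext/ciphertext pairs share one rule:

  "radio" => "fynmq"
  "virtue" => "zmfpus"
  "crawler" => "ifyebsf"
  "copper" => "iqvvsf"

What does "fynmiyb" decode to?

r(17)→f(5) and a(0)→y(24) fit y≡5x+24 (mod 26); the inverse of 5 mod 26 is 21. This is an affine cipher: with a=0,…,z=25, each position x becomes (5x+24) mod 26.
Undoing it on fynmiyb: f(5)→21·(5−24)≡17=r; y(24)→21·(24−24)≡0=a; n(13)→21·(13−24)≡3=d; m(12)→21·(12−24)≡8=i; i(8)→21·(8−24)≡2=c; y(24)→21·(24−24)≡0=a; b(1)→21·(1−24)≡11=l (all mod 26).

radical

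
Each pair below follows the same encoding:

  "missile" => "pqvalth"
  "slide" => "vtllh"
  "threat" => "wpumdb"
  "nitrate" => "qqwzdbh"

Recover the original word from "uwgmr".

rodeo

Shifts by position in missile: pos 0: m→p (+3), pos 1: i→q (+8), pos 2: s→v (+3), pos 3: s→a (+8) — repeating every 2. It's a Vigenère-style cipher with numeric key [3,8]: position i shifts by key[i mod 2].
Undoing it on uwgmr: u−3=r, w−8=o, g−3=d, m−8=e, r−3=o.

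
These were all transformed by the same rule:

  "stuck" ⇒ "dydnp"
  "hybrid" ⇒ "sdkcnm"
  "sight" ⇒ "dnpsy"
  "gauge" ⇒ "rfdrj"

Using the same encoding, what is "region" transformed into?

Shifts by position in stuck: pos 0: s→d (+11), pos 1: t→y (+5), pos 2: u→d (+9), pos 3: c→n (+11), pos 4: k→p (+5) — repeating every 3. The shifts repeat in a cycle of length 3: positions 0,1,… shift by +11, +5, +9, then the pattern repeats.
For region: r+11=c, e+5=j, g+9=p, i+11=t, o+5=t, n+9=w.

cjpttw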